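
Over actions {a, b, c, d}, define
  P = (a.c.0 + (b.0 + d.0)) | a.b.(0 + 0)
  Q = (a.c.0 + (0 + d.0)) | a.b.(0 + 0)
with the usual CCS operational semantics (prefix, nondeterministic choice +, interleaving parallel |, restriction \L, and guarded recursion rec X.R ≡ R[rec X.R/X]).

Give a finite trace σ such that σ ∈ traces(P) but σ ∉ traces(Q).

LTS(P): 9 reachable states
  u0 = (a.c.0 + (b.0 + d.0)) | a.b.(0 + 0) | ··a··> u1, ··a··> u2, ··b··> u3, ··d··> u3
  u1 = (a.c.0 + (b.0 + d.0)) | b.(0 + 0) | ··a··> u4, ··b··> u5, ··b··> u6, ··d··> u6
  u2 = c.0 | a.b.(0 + 0) | ··a··> u4, ··c··> u3
  u3 = 0 | a.b.(0 + 0) | ··a··> u6
  u4 = c.0 | b.(0 + 0) | ··b··> u7, ··c··> u6
  u5 = (a.c.0 + (b.0 + d.0)) | (0 + 0) | ··a··> u7, ··b··> u8, ··d··> u8
  u6 = 0 | b.(0 + 0) | ··b··> u8
  u7 = c.0 | (0 + 0) | ··c··> u8
  u8 = 0 | (0 + 0) | stopped
LTS(Q): 9 reachable states
  v0 = (a.c.0 + (0 + d.0)) | a.b.(0 + 0) | ··a··> v1, ··a··> v2, ··d··> v3
  v1 = (a.c.0 + (0 + d.0)) | b.(0 + 0) | ··a··> v4, ··b··> v5, ··d··> v6
  v2 = c.0 | a.b.(0 + 0) | ··a··> v4, ··c··> v3
  v3 = 0 | a.b.(0 + 0) | ··a··> v6
  v4 = c.0 | b.(0 + 0) | ··b··> v7, ··c··> v6
  v5 = (a.c.0 + (0 + d.0)) | (0 + 0) | ··a··> v7, ··d··> v8
  v6 = 0 | b.(0 + 0) | ··b··> v8
  v7 = c.0 | (0 + 0) | ··c··> v8
  v8 = 0 | (0 + 0) | stopped
Run σ = ⟨b⟩ on P: start {u0}
  [1] b ⇒ {u3}
  ✓ P
Run σ = ⟨b⟩ on Q: start {v0}
  [1] b ⇒ ∅ (Q stuck)

b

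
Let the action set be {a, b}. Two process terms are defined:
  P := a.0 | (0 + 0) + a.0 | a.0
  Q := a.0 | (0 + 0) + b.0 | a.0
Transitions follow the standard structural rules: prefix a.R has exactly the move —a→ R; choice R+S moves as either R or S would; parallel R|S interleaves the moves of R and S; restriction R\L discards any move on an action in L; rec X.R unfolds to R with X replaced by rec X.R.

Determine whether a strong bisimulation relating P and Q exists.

P ≁ Q

LTS(P): 5 reachable states
  s0 = a.0 | (0 + 0) + a.0 | a.0 ⊢ --a--▸ s1, --a--▸ s2, --a--▸ s3
  s1 = 0 | (0 + 0) ⊢ stopped
  s2 = 0 | a.0 ⊢ --a--▸ s4
  s3 = a.0 | 0 ⊢ --a--▸ s4
  s4 = 0 | 0 ⊢ stopped
LTS(Q): 5 reachable states
  t0 = a.0 | (0 + 0) + b.0 | a.0 ⊢ --a--▸ t1, --a--▸ t2, --b--▸ t3
  t1 = 0 | (0 + 0) ⊢ stopped
  t2 = b.0 | 0 ⊢ --b--▸ t4
  t3 = 0 | a.0 ⊢ --a--▸ t4
  t4 = 0 | 0 ⊢ stopped
Partition-refinement fixed point:
  B0 = {s0}
  B1 = {s1, s4, t1, t4}
  B2 = {s2, s3, t3}
  B3 = {t0}
  B4 = {t2}
s0 ∈ B0, t0 ∈ B3 → different blocks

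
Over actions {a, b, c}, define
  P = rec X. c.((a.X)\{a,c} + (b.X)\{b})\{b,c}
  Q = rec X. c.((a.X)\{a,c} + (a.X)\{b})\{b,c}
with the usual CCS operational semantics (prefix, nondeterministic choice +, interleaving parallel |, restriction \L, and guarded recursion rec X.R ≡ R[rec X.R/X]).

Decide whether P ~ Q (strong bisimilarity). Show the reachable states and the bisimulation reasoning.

P's transition system — 2 states:
  m0 = rec X. c.((a.X)\{a,c} + (b.X)\{b})\{b,c} → —c→ m1
  m1 = ((a.(rec X. c.((a.X)\{a,c} + (b.X)\{b})\{b,c}))\{a,c} + (b.(rec X. c.((a.X)\{a,c} + (b.X)\{b})\{b,c}))\{b})\{b,c} → ∅
Q's transition system — 3 states:
  n0 = rec X. c.((a.X)\{a,c} + (a.X)\{b})\{b,c} → —c→ n1
  n1 = ((a.(rec X. c.((a.X)\{a,c} + (a.X)\{b})\{b,c}))\{a,c} + (a.(rec X. c.((a.X)\{a,c} + (a.X)\{b})\{b,c}))\{b})\{b,c} → —a→ n2
  n2 = (rec X. c.((a.X)\{a,c} + (a.X)\{b})\{b,c})\{b}\{b,c} → ∅
Coarsest stable partition (strong bisimilarity classes):
  B0 = {m0}
  B1 = {m1, n2}
  B2 = {n0}
  B3 = {n1}
m0 ∈ B0, n0 ∈ B2 → different blocks

NO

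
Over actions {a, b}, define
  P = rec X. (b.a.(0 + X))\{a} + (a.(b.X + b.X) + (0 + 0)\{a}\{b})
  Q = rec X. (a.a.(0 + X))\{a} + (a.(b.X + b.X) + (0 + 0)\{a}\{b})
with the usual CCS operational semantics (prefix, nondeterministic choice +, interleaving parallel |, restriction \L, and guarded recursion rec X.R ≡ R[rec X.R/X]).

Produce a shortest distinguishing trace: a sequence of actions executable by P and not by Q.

Reachable graph of P (3 states):
  s0 = rec X. (b.a.(0 + X))\{a} + (a.(b.X + b.X) + (0 + 0)\{a}\{b}) → -a-> s1, -b-> s2
  s1 = b.(rec X. (b.a.(0 + X))\{a} + (a.(b.X + b.X) + (0 + 0)\{a}\{b})) + b.(rec X. (b.a.(0 + X))\{a} + (a.(b.X + b.X) + (0 + 0)\{a}\{b})) → -b-> s0
  s2 = (a.(0 + (rec X. (b.a.(0 + X))\{a} + (a.(b.X + b.X) + (0 + 0)\{a}\{b}))))\{a} → ·
Reachable graph of Q (2 states):
  t0 = rec X. (a.a.(0 + X))\{a} + (a.(b.X + b.X) + (0 + 0)\{a}\{b}) → -a-> t1
  t1 = b.(rec X. (a.a.(0 + X))\{a} + (a.(b.X + b.X) + (0 + 0)\{a}\{b})) + b.(rec X. (a.a.(0 + X))\{a} + (a.(b.X + b.X) + (0 + 0)\{a}\{b})) → -b-> t0
Executing b from P (initial set {s0}):
  [1] b ⇒ {s2}
  P completes σ.
Executing b from Q (initial set {t0}):
  [1] b ⇒ no successor for Q

b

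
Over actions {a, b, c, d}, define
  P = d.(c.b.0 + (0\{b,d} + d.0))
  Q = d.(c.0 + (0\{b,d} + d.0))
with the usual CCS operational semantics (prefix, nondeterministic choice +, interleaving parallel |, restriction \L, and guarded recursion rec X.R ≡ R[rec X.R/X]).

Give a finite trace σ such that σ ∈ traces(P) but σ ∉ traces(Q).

dcb

LTS(P): 4 reachable states
  s0 = d.(c.b.0 + (0\{b,d} + d.0)) :: ··d··> s1
  s1 = c.b.0 + (0\{b,d} + d.0) :: ··c··> s2, ··d··> s3
  s2 = b.0 :: ··b··> s3
  s3 = 0 :: ∅
LTS(Q): 3 reachable states
  t0 = d.(c.0 + (0\{b,d} + d.0)) :: ··d··> t1
  t1 = c.0 + (0\{b,d} + d.0) :: ··c··> t2, ··d··> t2
  t2 = 0 :: ∅
Run σ = ⟨dcb⟩ on P: start {s0}
  [1] d ⇒ {s1}
  [2] c ⇒ {s2}
  [3] b ⇒ {s3}
  P completes σ.
Run σ = ⟨dcb⟩ on Q: start {t0}
  [1] d ⇒ {t1}
  [2] c ⇒ {t2}
  [3] b ⇒ ∅ (Q stuck)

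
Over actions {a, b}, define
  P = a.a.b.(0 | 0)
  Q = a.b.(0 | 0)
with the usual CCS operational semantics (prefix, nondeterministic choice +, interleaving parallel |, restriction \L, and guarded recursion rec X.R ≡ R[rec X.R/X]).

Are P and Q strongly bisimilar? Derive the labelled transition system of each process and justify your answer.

Reachable graph of P (4 states):
  u0 = a.a.b.(0 | 0) | —a→ u1
  u1 = a.b.(0 | 0) | —a→ u2
  u2 = b.(0 | 0) | —b→ u3
  u3 = 0 | 0 | ·
Reachable graph of Q (3 states):
  v0 = a.b.(0 | 0) | —a→ v1
  v1 = b.(0 | 0) | —b→ v2
  v2 = 0 | 0 | ·
Bisimilarity quotient blocks:
  B0 = {u0}
  B1 = {u1, v0}
  B2 = {u2, v1}
  B3 = {u3, v2}
u0 ∈ B0, v0 ∈ B1 → different blocks

NO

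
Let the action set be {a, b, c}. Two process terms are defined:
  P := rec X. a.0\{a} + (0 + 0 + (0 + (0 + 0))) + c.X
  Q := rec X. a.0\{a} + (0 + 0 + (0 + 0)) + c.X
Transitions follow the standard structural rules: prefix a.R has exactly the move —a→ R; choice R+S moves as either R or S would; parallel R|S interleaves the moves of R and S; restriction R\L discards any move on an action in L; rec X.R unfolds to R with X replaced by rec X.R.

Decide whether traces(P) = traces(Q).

LTS(P): 2 reachable states
  s0 = rec X. a.0\{a} + (0 + 0 + (0 + (0 + 0))) + c.X :: -a-> s1, -c-> s0
  s1 = 0\{a} :: ∅
LTS(Q): 2 reachable states
  t0 = rec X. a.0\{a} + (0 + 0 + (0 + 0)) + c.X :: -a-> t1, -c-> t0
  t1 = 0\{a} :: ∅
Partition-refinement fixed point:
  B0 = {s0, t0}
  B1 = {s1, t1}
s0 ∈ B0, t0 ∈ B0 → same block
Bisimilar ⇒ trace-equivalent.

traces(P) = traces(Q)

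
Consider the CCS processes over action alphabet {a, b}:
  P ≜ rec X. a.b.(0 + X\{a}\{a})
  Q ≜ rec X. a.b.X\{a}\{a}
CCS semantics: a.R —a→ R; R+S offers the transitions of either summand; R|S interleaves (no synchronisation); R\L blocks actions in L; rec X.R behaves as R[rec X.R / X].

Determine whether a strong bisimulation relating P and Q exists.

YES

Reachable graph of P (3 states):
  u0 = rec X. a.b.(0 + X\{a}\{a}) | ··a··> u1
  u1 = b.(0 + (rec X. a.b.(0 + X\{a}\{a}))\{a}\{a}) | ··b··> u2
  u2 = 0 + (rec X. a.b.(0 + X\{a}\{a}))\{a}\{a} | deadlocked
Reachable graph of Q (3 states):
  v0 = rec X. a.b.X\{a}\{a} | ··a··> v1
  v1 = b.(rec X. a.b.X\{a}\{a})\{a}\{a} | ··b··> v2
  v2 = (rec X. a.b.X\{a}\{a})\{a}\{a} | deadlocked
Partition-refinement fixed point:
  B0 = {u0, v0}
  B1 = {u1, v1}
  B2 = {u2, v2}
u0 ∈ B0, v0 ∈ B0 → same block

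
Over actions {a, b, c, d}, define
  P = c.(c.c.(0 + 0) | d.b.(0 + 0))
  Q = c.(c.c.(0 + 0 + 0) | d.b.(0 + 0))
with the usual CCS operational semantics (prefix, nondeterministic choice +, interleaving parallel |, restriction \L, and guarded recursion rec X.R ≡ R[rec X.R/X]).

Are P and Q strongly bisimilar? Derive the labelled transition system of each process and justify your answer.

LTS(P): 10 reachable states
  m0 = c.(c.c.(0 + 0) | d.b.(0 + 0)) :: ··c··> m1
  m1 = c.c.(0 + 0) | d.b.(0 + 0) :: ··c··> m2, ··d··> m3
  m2 = c.(0 + 0) | d.b.(0 + 0) :: ··c··> m4, ··d··> m5
  m3 = c.c.(0 + 0) | b.(0 + 0) :: ··b··> m6, ··c··> m5
  m4 = (0 + 0) | d.b.(0 + 0) :: ··d··> m7
  m5 = c.(0 + 0) | b.(0 + 0) :: ··b··> m8, ··c··> m7
  m6 = c.c.(0 + 0) | (0 + 0) :: ··c··> m8
  m7 = (0 + 0) | b.(0 + 0) :: ··b··> m9
  m8 = c.(0 + 0) | (0 + 0) :: ··c··> m9
  m9 = (0 + 0) | (0 + 0) :: (no moves)
LTS(Q): 10 reachable states
  n0 = c.(c.c.(0 + 0 + 0) | d.b.(0 + 0)) :: ··c··> n1
  n1 = c.c.(0 + 0 + 0) | d.b.(0 + 0) :: ··c··> n2, ··d··> n3
  n2 = c.(0 + 0 + 0) | d.b.(0 + 0) :: ··c··> n4, ··d··> n5
  n3 = c.c.(0 + 0 + 0) | b.(0 + 0) :: ··b··> n6, ··c··> n5
  n4 = (0 + 0 + 0) | d.b.(0 + 0) :: ··d··> n7
  n5 = c.(0 + 0 + 0) | b.(0 + 0) :: ··b··> n8, ··c··> n7
  n6 = c.c.(0 + 0 + 0) | (0 + 0) :: ··c··> n8
  n7 = (0 + 0 + 0) | b.(0 + 0) :: ··b··> n9
  n8 = c.(0 + 0 + 0) | (0 + 0) :: ··c··> n9
  n9 = (0 + 0 + 0) | (0 + 0) :: (no moves)
Partition-refinement fixed point:
  B0 = {m0, n0}
  B1 = {m1, n1}
  B2 = {m3, n3}
  B3 = {m6, n6}
  B4 = {m8, n8}
  B5 = {m9, n9}
  B6 = {m5, n5}
  B7 = {m7, n7}
  B8 = {m2, n2}
  B9 = {m4, n4}
m0 ∈ B0, n0 ∈ B0 → same block

P ~ Q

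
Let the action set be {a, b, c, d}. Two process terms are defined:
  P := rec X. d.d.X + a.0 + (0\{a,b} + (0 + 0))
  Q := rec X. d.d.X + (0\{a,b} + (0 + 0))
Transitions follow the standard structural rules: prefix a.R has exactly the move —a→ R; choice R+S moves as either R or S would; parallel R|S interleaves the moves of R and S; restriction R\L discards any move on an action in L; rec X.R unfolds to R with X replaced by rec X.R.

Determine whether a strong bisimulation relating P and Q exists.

not bisimilar

Reachable graph of P (3 states):
  u0 = rec X. d.d.X + a.0 + (0\{a,b} + (0 + 0)) | -a-> u1, -d-> u2
  u1 = 0 | ∅
  u2 = d.(rec X. d.d.X + a.0 + (0\{a,b} + (0 + 0))) | -d-> u0
Reachable graph of Q (2 states):
  v0 = rec X. d.d.X + (0\{a,b} + (0 + 0)) | -d-> v1
  v1 = d.(rec X. d.d.X + (0\{a,b} + (0 + 0))) | -d-> v0
Partition-refinement fixed point:
  B0 = {u0}
  B1 = {u1}
  B2 = {u2}
  B3 = {v0, v1}
u0 ∈ B0, v0 ∈ B3 → different blocks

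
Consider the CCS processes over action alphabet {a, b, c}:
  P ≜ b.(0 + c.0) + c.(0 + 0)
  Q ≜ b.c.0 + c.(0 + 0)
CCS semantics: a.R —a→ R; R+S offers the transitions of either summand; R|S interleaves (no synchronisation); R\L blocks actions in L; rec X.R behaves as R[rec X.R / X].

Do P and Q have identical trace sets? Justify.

Reachable graph of P (4 states):
  s0 = b.(0 + c.0) + c.(0 + 0) :: ··b··> s1, ··c··> s2
  s1 = 0 + c.0 :: ··c··> s3
  s2 = 0 + 0 :: ∅
  s3 = 0 :: ∅
Reachable graph of Q (4 states):
  t0 = b.c.0 + c.(0 + 0) :: ··b··> t1, ··c··> t2
  t1 = c.0 :: ··c··> t3
  t2 = 0 + 0 :: ∅
  t3 = 0 :: ∅
Coarsest stable partition (strong bisimilarity classes):
  B0 = {s0, t0}
  B1 = {s1, t1}
  B2 = {s2, s3, t2, t3}
s0 ∈ B0, t0 ∈ B0 → same block
Bisimilar ⇒ trace-equivalent.

YES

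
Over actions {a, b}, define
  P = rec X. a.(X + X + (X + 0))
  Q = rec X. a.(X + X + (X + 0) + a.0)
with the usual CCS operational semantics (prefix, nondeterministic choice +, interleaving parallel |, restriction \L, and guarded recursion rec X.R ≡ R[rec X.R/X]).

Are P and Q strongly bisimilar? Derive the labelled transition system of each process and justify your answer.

NO

P's transition system — 2 states:
  s0 = rec X. a.(X + X + (X + 0)) :: —a→ s1
  s1 = (rec X. a.(X + X + (X + 0))) + (rec X. a.(X + X + (X + 0))) + ((rec X. a.(X + X + (X + 0))) + 0) :: —a→ s1
Q's transition system — 3 states:
  t0 = rec X. a.(X + X + (X + 0) + a.0) :: —a→ t1
  t1 = (rec X. a.(X + X + (X + 0) + a.0)) + (rec X. a.(X + X + (X + 0) + a.0)) + ((rec X. a.(X + X + (X + 0) + a.0)) + 0) + a.0 :: —a→ t1, —a→ t2
  t2 = 0 :: ·
Bisimilarity quotient blocks:
  B0 = {s0, s1}
  B1 = {t0}
  B2 = {t1}
  B3 = {t2}
s0 ∈ B0, t0 ∈ B1 → different blocks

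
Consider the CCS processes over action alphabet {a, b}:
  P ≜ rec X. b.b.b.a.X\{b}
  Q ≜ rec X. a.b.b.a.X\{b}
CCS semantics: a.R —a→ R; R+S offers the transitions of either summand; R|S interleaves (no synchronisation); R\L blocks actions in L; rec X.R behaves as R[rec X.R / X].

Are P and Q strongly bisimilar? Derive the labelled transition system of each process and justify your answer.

not bisimilar

LTS(P): 5 reachable states
  m0 = rec X. b.b.b.a.X\{b} :: --b--▸ m1
  m1 = b.b.a.(rec X. b.b.b.a.X\{b})\{b} :: --b--▸ m2
  m2 = b.a.(rec X. b.b.b.a.X\{b})\{b} :: --b--▸ m3
  m3 = a.(rec X. b.b.b.a.X\{b})\{b} :: --a--▸ m4
  m4 = (rec X. b.b.b.a.X\{b})\{b} :: ·
LTS(Q): 6 reachable states
  n0 = rec X. a.b.b.a.X\{b} :: --a--▸ n1
  n1 = b.b.a.(rec X. a.b.b.a.X\{b})\{b} :: --b--▸ n2
  n2 = b.a.(rec X. a.b.b.a.X\{b})\{b} :: --b--▸ n3
  n3 = a.(rec X. a.b.b.a.X\{b})\{b} :: --a--▸ n4
  n4 = (rec X. a.b.b.a.X\{b})\{b} :: --a--▸ n5
  n5 = (b.b.a.(rec X. a.b.b.a.X\{b})\{b})\{b} :: ·
Partition-refinement fixed point:
  B0 = {m0}
  B1 = {m1}
  B2 = {m2}
  B3 = {m3, n4}
  B4 = {m4, n5}
  B5 = {n0}
  B6 = {n1}
  B7 = {n2}
  B8 = {n3}
m0 ∈ B0, n0 ∈ B5 → different blocks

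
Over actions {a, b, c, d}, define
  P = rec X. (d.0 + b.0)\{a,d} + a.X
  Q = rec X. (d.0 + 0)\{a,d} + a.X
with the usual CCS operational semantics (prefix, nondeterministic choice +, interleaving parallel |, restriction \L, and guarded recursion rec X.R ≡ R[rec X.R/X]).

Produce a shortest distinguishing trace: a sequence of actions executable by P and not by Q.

LTS(P): 2 reachable states
  m0 = rec X. (d.0 + b.0)\{a,d} + a.X → -a-> m0, -b-> m1
  m1 = 0\{a,d} → stopped
LTS(Q): 1 reachable states
  n0 = rec X. (d.0 + 0)\{a,d} + a.X → -a-> n0
Executing b from P (initial set {m0}):
  [1] b ⇒ {m1}
  ✓ P
Executing b from Q (initial set {n0}):
  [1] b ⇒ ∅ (Q stuck)

b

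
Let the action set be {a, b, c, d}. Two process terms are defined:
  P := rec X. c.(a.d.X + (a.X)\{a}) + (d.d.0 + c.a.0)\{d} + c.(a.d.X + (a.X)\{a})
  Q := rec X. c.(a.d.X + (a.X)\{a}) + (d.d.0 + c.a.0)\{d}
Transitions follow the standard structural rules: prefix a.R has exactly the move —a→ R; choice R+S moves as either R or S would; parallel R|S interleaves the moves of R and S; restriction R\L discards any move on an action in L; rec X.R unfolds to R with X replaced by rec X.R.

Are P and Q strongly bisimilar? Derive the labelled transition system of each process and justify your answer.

YES

Reachable graph of P (5 states):
  m0 = rec X. c.(a.d.X + (a.X)\{a}) + (d.d.0 + c.a.0)\{d} + c.(a.d.X + (a.X)\{a}) → ··c··> m1, ··c··> m2
  m1 = (a.0)\{d} → ··a··> m3
  m2 = a.d.(rec X. c.(a.d.X + (a.X)\{a}) + (d.d.0 + c.a.0)\{d} + c.(a.d.X + (a.X)\{a})) + (a.(rec X. c.(a.d.X + (a.X)\{a}) + (d.d.0 + c.a.0)\{d} + c.(a.d.X + (a.X)\{a})))\{a} → ··a··> m4
  m3 = 0\{d} → stopped
  m4 = d.(rec X. c.(a.d.X + (a.X)\{a}) + (d.d.0 + c.a.0)\{d} + c.(a.d.X + (a.X)\{a})) → ··d··> m0
Reachable graph of Q (5 states):
  n0 = rec X. c.(a.d.X + (a.X)\{a}) + (d.d.0 + c.a.0)\{d} → ··c··> n1, ··c··> n2
  n1 = (a.0)\{d} → ··a··> n3
  n2 = a.d.(rec X. c.(a.d.X + (a.X)\{a}) + (d.d.0 + c.a.0)\{d}) + (a.(rec X. c.(a.d.X + (a.X)\{a}) + (d.d.0 + c.a.0)\{d}))\{a} → ··a··> n4
  n3 = 0\{d} → stopped
  n4 = d.(rec X. c.(a.d.X + (a.X)\{a}) + (d.d.0 + c.a.0)\{d}) → ··d··> n0
Bisimilarity quotient blocks:
  B0 = {m0, n0}
  B1 = {m1, n1}
  B2 = {m3, n3}
  B3 = {m2, n2}
  B4 = {m4, n4}
m0 ∈ B0, n0 ∈ B0 → same block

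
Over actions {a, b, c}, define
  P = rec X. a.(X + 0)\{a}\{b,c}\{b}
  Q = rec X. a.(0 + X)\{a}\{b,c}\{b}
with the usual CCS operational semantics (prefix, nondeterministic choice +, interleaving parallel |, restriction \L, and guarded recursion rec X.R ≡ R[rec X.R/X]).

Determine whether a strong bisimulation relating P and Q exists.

LTS(P): 2 reachable states
  s0 = rec X. a.(X + 0)\{a}\{b,c}\{b} :: =a=> s1
  s1 = ((rec X. a.(X + 0)\{a}\{b,c}\{b}) + 0)\{a}\{b,c}\{b} :: stopped
LTS(Q): 2 reachable states
  t0 = rec X. a.(0 + X)\{a}\{b,c}\{b} :: =a=> t1
  t1 = (0 + (rec X. a.(0 + X)\{a}\{b,c}\{b}))\{a}\{b,c}\{b} :: stopped
Partition-refinement fixed point:
  B0 = {s0, t0}
  B1 = {s1, t1}
s0 ∈ B0, t0 ∈ B0 → same block

bisimilar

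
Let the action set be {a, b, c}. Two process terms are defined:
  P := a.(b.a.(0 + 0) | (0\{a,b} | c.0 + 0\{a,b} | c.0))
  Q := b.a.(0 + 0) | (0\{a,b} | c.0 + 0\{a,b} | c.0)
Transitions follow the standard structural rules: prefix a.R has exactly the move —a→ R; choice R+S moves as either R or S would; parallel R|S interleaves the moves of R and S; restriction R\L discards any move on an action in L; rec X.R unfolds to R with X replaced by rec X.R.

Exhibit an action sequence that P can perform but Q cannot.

Reachable graph of P (7 states):
  m0 = a.(b.a.(0 + 0) | (0\{a,b} | c.0 + 0\{a,b} | c.0)) :: --a--▸ m1
  m1 = b.a.(0 + 0) | (0\{a,b} | c.0 + 0\{a,b} | c.0) :: --b--▸ m2, --c--▸ m3
  m2 = a.(0 + 0) | (0\{a,b} | c.0 + 0\{a,b} | c.0) :: --a--▸ m4, --c--▸ m5
  m3 = b.a.(0 + 0) | (0\{a,b} | 0) :: --b--▸ m5
  m4 = (0 + 0) | (0\{a,b} | c.0 + 0\{a,b} | c.0) :: --c--▸ m6
  m5 = a.(0 + 0) | (0\{a,b} | 0) :: --a--▸ m6
  m6 = (0 + 0) | (0\{a,b} | 0) :: deadlocked
Reachable graph of Q (6 states):
  n0 = b.a.(0 + 0) | (0\{a,b} | c.0 + 0\{a,b} | c.0) :: --b--▸ n1, --c--▸ n2
  n1 = a.(0 + 0) | (0\{a,b} | c.0 + 0\{a,b} | c.0) :: --a--▸ n3, --c--▸ n4
  n2 = b.a.(0 + 0) | (0\{a,b} | 0) :: --b--▸ n4
  n3 = (0 + 0) | (0\{a,b} | c.0 + 0\{a,b} | c.0) :: --c--▸ n5
  n4 = a.(0 + 0) | (0\{a,b} | 0) :: --a--▸ n5
  n5 = (0 + 0) | (0\{a,b} | 0) :: deadlocked
Run σ = ⟨a⟩ on P: start {m0}
  [1] a ⇒ {m1}
  — P admits the full trace.
Run σ = ⟨a⟩ on Q: start {n0}
  [1] a ⇒ ∅  — Q cannot continue

a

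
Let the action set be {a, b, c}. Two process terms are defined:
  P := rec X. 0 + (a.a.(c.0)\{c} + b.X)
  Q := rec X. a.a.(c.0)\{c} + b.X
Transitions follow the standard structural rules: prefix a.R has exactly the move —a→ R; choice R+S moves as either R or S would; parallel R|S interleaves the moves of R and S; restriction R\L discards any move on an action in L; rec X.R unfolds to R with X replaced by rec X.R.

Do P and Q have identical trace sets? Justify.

P's transition system — 3 states:
  m0 = rec X. 0 + (a.a.(c.0)\{c} + b.X) → -a-> m1, -b-> m0
  m1 = a.(c.0)\{c} → -a-> m2
  m2 = (c.0)\{c} → ·
Q's transition system — 3 states:
  n0 = rec X. a.a.(c.0)\{c} + b.X → -a-> n1, -b-> n0
  n1 = a.(c.0)\{c} → -a-> n2
  n2 = (c.0)\{c} → ·
Coarsest stable partition (strong bisimilarity classes):
  B0 = {m0, n0}
  B1 = {m1, n1}
  B2 = {m2, n2}
m0 ∈ B0, n0 ∈ B0 → same block
Bisimilar ⇒ trace-equivalent.

trace-equivalent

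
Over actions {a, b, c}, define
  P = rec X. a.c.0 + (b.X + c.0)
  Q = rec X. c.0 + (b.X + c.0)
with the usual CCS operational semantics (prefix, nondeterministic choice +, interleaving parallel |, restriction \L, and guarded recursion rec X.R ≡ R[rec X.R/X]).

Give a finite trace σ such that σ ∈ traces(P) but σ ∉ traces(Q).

a

LTS(P): 3 reachable states
  m0 = rec X. a.c.0 + (b.X + c.0) → =a=> m1, =b=> m0, =c=> m2
  m1 = c.0 → =c=> m2
  m2 = 0 → stopped
LTS(Q): 2 reachable states
  n0 = rec X. c.0 + (b.X + c.0) → =b=> n0, =c=> n1
  n1 = 0 → stopped
Run σ = ⟨a⟩ on P: start {m0}
  step 1 (a): {m1}
  P completes σ.
Run σ = ⟨a⟩ on Q: start {n0}
  step 1 (a): no successor for Q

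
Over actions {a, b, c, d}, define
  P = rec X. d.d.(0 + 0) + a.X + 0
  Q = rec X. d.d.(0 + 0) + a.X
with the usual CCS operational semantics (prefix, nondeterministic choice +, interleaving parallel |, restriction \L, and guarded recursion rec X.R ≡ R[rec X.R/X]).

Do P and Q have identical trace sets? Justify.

P's transition system — 3 states:
  m0 = rec X. d.d.(0 + 0) + a.X + 0 has moves ··a··> m0, ··d··> m1
  m1 = d.(0 + 0) has moves ··d··> m2
  m2 = 0 + 0 has moves stopped
Q's transition system — 3 states:
  n0 = rec X. d.d.(0 + 0) + a.X has moves ··a··> n0, ··d··> n1
  n1 = d.(0 + 0) has moves ··d··> n2
  n2 = 0 + 0 has moves stopped
Bisimilarity quotient blocks:
  B0 = {m0, n0}
  B1 = {m1, n1}
  B2 = {m2, n2}
m0 ∈ B0, n0 ∈ B0 → same block
Bisimilar ⇒ trace-equivalent.

YES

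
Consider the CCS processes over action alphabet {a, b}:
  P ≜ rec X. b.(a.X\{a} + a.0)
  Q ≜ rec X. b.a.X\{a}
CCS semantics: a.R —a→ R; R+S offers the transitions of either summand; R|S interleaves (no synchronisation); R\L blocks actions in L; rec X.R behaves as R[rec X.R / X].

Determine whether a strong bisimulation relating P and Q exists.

P's transition system — 5 states:
  p0 = rec X. b.(a.X\{a} + a.0) :: —b→ p1
  p1 = a.(rec X. b.(a.X\{a} + a.0))\{a} + a.0 :: —a→ p2, —a→ p3
  p2 = (rec X. b.(a.X\{a} + a.0))\{a} :: —b→ p4
  p3 = 0 :: (no moves)
  p4 = (a.(rec X. b.(a.X\{a} + a.0))\{a} + a.0)\{a} :: (no moves)
Q's transition system — 4 states:
  q0 = rec X. b.a.X\{a} :: —b→ q1
  q1 = a.(rec X. b.a.X\{a})\{a} :: —a→ q2
  q2 = (rec X. b.a.X\{a})\{a} :: —b→ q3
  q3 = (a.(rec X. b.a.X\{a})\{a})\{a} :: (no moves)
Coarsest stable partition (strong bisimilarity classes):
  B0 = {p0}
  B1 = {p1}
  B2 = {p3, p4, q3}
  B3 = {p2, q2}
  B4 = {q0}
  B5 = {q1}
p0 ∈ B0, q0 ∈ B4 → different blocks

NO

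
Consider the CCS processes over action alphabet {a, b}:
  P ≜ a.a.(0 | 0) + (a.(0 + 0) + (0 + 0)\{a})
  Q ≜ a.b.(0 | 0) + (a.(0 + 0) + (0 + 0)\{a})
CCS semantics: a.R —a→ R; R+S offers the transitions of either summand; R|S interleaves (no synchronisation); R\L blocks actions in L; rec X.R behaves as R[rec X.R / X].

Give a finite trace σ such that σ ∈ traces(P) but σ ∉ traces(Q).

LTS(P): 4 reachable states
  u0 = a.a.(0 | 0) + (a.(0 + 0) + (0 + 0)\{a}) :: =a=> u1, =a=> u2
  u1 = 0 + 0 :: ∅
  u2 = a.(0 | 0) :: =a=> u3
  u3 = 0 | 0 :: ∅
LTS(Q): 4 reachable states
  v0 = a.b.(0 | 0) + (a.(0 + 0) + (0 + 0)\{a}) :: =a=> v1, =a=> v2
  v1 = 0 + 0 :: ∅
  v2 = b.(0 | 0) :: =b=> v3
  v3 = 0 | 0 :: ∅
Executing aa from P (initial set {u0}):
  after a @ step 1: {u1, u2}
  after a @ step 2: {u3}
  — P admits the full trace.
Executing aa from Q (initial set {v0}):
  after a @ step 1: {v1, v2}
  after a @ step 2: ∅  — Q cannot continue

aa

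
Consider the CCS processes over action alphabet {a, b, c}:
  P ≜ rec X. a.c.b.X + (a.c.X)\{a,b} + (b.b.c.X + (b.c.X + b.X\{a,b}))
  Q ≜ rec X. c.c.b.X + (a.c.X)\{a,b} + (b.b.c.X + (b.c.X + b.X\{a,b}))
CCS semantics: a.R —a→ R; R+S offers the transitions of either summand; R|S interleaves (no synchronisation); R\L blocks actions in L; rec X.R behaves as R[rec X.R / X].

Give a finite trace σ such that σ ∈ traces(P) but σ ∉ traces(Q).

a

LTS(P): 6 reachable states
  u0 = rec X. a.c.b.X + (a.c.X)\{a,b} + (b.b.c.X + (b.c.X + b.X\{a,b})) → ··a··> u1, ··b··> u2, ··b··> u3, ··b··> u4
  u1 = c.b.(rec X. a.c.b.X + (a.c.X)\{a,b} + (b.b.c.X + (b.c.X + b.X\{a,b}))) → ··c··> u5
  u2 = (rec X. a.c.b.X + (a.c.X)\{a,b} + (b.b.c.X + (b.c.X + b.X\{a,b})))\{a,b} → deadlocked
  u3 = b.c.(rec X. a.c.b.X + (a.c.X)\{a,b} + (b.b.c.X + (b.c.X + b.X\{a,b}))) → ··b··> u4
  u4 = c.(rec X. a.c.b.X + (a.c.X)\{a,b} + (b.b.c.X + (b.c.X + b.X\{a,b}))) → ··c··> u0
  u5 = b.(rec X. a.c.b.X + (a.c.X)\{a,b} + (b.b.c.X + (b.c.X + b.X\{a,b}))) → ··b··> u0
LTS(Q): 8 reachable states
  v0 = rec X. c.c.b.X + (a.c.X)\{a,b} + (b.b.c.X + (b.c.X + b.X\{a,b})) → ··b··> v1, ··b··> v2, ··b··> v3, ··c··> v4
  v1 = (rec X. c.c.b.X + (a.c.X)\{a,b} + (b.b.c.X + (b.c.X + b.X\{a,b})))\{a,b} → ··c··> v5
  v2 = b.c.(rec X. c.c.b.X + (a.c.X)\{a,b} + (b.b.c.X + (b.c.X + b.X\{a,b}))) → ··b··> v3
  v3 = c.(rec X. c.c.b.X + (a.c.X)\{a,b} + (b.b.c.X + (b.c.X + b.X\{a,b}))) → ··c··> v0
  v4 = c.b.(rec X. c.c.b.X + (a.c.X)\{a,b} + (b.b.c.X + (b.c.X + b.X\{a,b}))) → ··c··> v6
  v5 = (c.b.(rec X. c.c.b.X + (a.c.X)\{a,b} + (b.b.c.X + (b.c.X + b.X\{a,b}))))\{a,b} → ··c··> v7
  v6 = b.(rec X. c.c.b.X + (a.c.X)\{a,b} + (b.b.c.X + (b.c.X + b.X\{a,b}))) → ··b··> v0
  v7 = (b.(rec X. c.c.b.X + (a.c.X)\{a,b} + (b.b.c.X + (b.c.X + b.X\{a,b}))))\{a,b} → deadlocked
Run σ = ⟨a⟩ on P: start {u0}
  step 1 (a): {u1}
  ✓ P
Run σ = ⟨a⟩ on Q: start {v0}
  step 1 (a): ∅  — Q cannot continue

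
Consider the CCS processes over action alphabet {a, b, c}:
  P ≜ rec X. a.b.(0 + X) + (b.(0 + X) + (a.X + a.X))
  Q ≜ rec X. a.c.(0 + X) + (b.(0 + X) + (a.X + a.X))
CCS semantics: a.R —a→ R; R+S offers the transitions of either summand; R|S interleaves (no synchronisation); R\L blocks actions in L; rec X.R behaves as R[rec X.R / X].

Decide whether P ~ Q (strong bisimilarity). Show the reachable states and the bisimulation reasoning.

not bisimilar

Reachable graph of P (3 states):
  u0 = rec X. a.b.(0 + X) + (b.(0 + X) + (a.X + a.X)) has moves —a→ u0, —a→ u1, —b→ u2
  u1 = b.(0 + (rec X. a.b.(0 + X) + (b.(0 + X) + (a.X + a.X)))) has moves —b→ u2
  u2 = 0 + (rec X. a.b.(0 + X) + (b.(0 + X) + (a.X + a.X))) has moves —a→ u0, —a→ u1, —b→ u2
Reachable graph of Q (3 states):
  v0 = rec X. a.c.(0 + X) + (b.(0 + X) + (a.X + a.X)) has moves —a→ v0, —a→ v1, —b→ v2
  v1 = c.(0 + (rec X. a.c.(0 + X) + (b.(0 + X) + (a.X + a.X)))) has moves —c→ v2
  v2 = 0 + (rec X. a.c.(0 + X) + (b.(0 + X) + (a.X + a.X))) has moves —a→ v0, —a→ v1, —b→ v2
Partition-refinement fixed point:
  B0 = {u0, u2}
  B1 = {u1}
  B2 = {v0, v2}
  B3 = {v1}
u0 ∈ B0, v0 ∈ B2 → different blocks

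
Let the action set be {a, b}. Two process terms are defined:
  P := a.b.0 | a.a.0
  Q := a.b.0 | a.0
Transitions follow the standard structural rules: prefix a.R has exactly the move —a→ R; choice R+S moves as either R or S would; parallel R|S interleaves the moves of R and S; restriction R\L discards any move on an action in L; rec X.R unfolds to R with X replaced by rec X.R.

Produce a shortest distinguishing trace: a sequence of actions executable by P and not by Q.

aaa

Reachable graph of P (9 states):
  p0 = a.b.0 | a.a.0 :: —a→ p1, —a→ p2
  p1 = a.b.0 | a.0 :: —a→ p3, —a→ p4
  p2 = b.0 | a.a.0 :: —a→ p4, —b→ p5
  p3 = a.b.0 | 0 :: —a→ p6
  p4 = b.0 | a.0 :: —a→ p6, —b→ p7
  p5 = 0 | a.a.0 :: —a→ p7
  p6 = b.0 | 0 :: —b→ p8
  p7 = 0 | a.0 :: —a→ p8
  p8 = 0 | 0 :: (no moves)
Reachable graph of Q (6 states):
  q0 = a.b.0 | a.0 :: —a→ q1, —a→ q2
  q1 = a.b.0 | 0 :: —a→ q3
  q2 = b.0 | a.0 :: —a→ q3, —b→ q4
  q3 = b.0 | 0 :: —b→ q5
  q4 = 0 | a.0 :: —a→ q5
  q5 = 0 | 0 :: (no moves)
Trace ⟨aaa⟩ through P, begin at {p0}:
  after a @ step 1: {p1, p2}
  after a @ step 2: {p3, p4}
  after a @ step 3: {p6}
  ✓ P
Trace ⟨aaa⟩ through Q, begin at {q0}:
  after a @ step 1: {q1, q2}
  after a @ step 2: {q3}
  after a @ step 3: no successor for Q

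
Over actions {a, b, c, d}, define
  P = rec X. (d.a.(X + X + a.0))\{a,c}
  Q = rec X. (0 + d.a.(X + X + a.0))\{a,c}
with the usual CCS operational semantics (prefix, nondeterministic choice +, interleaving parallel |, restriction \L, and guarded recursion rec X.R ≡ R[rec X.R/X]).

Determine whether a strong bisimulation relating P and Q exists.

bisimilar

P's transition system — 2 states:
  p0 = rec X. (d.a.(X + X + a.0))\{a,c} has moves -d-> p1
  p1 = (a.((rec X. (d.a.(X + X + a.0))\{a,c}) + (rec X. (d.a.(X + X + a.0))\{a,c}) + a.0))\{a,c} has moves stopped
Q's transition system — 2 states:
  q0 = rec X. (0 + d.a.(X + X + a.0))\{a,c} has moves -d-> q1
  q1 = (a.((rec X. (0 + d.a.(X + X + a.0))\{a,c}) + (rec X. (0 + d.a.(X + X + a.0))\{a,c}) + a.0))\{a,c} has moves stopped
Bisimilarity quotient blocks:
  B0 = {p0, q0}
  B1 = {p1, q1}
p0 ∈ B0, q0 ∈ B0 → same block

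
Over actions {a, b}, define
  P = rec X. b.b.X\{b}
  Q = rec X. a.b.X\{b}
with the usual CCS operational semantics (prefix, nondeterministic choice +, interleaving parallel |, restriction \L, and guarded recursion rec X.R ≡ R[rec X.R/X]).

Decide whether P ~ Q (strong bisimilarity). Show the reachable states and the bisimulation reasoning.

P ≁ Q

LTS(P): 3 reachable states
  m0 = rec X. b.b.X\{b} :: -b-> m1
  m1 = b.(rec X. b.b.X\{b})\{b} :: -b-> m2
  m2 = (rec X. b.b.X\{b})\{b} :: deadlocked
LTS(Q): 4 reachable states
  n0 = rec X. a.b.X\{b} :: -a-> n1
  n1 = b.(rec X. a.b.X\{b})\{b} :: -b-> n2
  n2 = (rec X. a.b.X\{b})\{b} :: -a-> n3
  n3 = (b.(rec X. a.b.X\{b})\{b})\{b} :: deadlocked
Coarsest stable partition (strong bisimilarity classes):
  B0 = {m0}
  B1 = {m1}
  B2 = {m2, n3}
  B3 = {n0}
  B4 = {n1}
  B5 = {n2}
m0 ∈ B0, n0 ∈ B3 → different blocks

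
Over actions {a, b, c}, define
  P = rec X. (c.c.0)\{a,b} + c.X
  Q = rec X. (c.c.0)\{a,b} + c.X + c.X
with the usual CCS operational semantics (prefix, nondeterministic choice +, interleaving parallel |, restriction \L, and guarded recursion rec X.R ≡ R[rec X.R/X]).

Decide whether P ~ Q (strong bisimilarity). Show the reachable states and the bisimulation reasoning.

P ~ Q

LTS(P): 3 reachable states
  s0 = rec X. (c.c.0)\{a,b} + c.X ⊢ —c→ s0, —c→ s1
  s1 = (c.0)\{a,b} ⊢ —c→ s2
  s2 = 0\{a,b} ⊢ deadlocked
LTS(Q): 3 reachable states
  t0 = rec X. (c.c.0)\{a,b} + c.X + c.X ⊢ —c→ t0, —c→ t1
  t1 = (c.0)\{a,b} ⊢ —c→ t2
  t2 = 0\{a,b} ⊢ deadlocked
Partition-refinement fixed point:
  B0 = {s0, t0}
  B1 = {s1, t1}
  B2 = {s2, t2}
s0 ∈ B0, t0 ∈ B0 → same block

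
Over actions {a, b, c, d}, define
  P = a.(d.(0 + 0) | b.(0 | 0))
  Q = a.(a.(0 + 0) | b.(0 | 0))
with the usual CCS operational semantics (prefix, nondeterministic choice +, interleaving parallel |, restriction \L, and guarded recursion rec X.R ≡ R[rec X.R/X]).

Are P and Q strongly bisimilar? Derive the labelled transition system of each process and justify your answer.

not bisimilar

Reachable graph of P (5 states):
  p0 = a.(d.(0 + 0) | b.(0 | 0)) has moves -a-> p1
  p1 = d.(0 + 0) | b.(0 | 0) has moves -b-> p2, -d-> p3
  p2 = d.(0 + 0) | (0 | 0) has moves -d-> p4
  p3 = (0 + 0) | b.(0 | 0) has moves -b-> p4
  p4 = (0 + 0) | (0 | 0) has moves (no moves)
Reachable graph of Q (5 states):
  q0 = a.(a.(0 + 0) | b.(0 | 0)) has moves -a-> q1
  q1 = a.(0 + 0) | b.(0 | 0) has moves -a-> q2, -b-> q3
  q2 = (0 + 0) | b.(0 | 0) has moves -b-> q4
  q3 = a.(0 + 0) | (0 | 0) has moves -a-> q4
  q4 = (0 + 0) | (0 | 0) has moves (no moves)
Partition-refinement fixed point:
  B0 = {p0}
  B1 = {p1}
  B2 = {p2}
  B3 = {p4, q4}
  B4 = {p3, q2}
  B5 = {q0}
  B6 = {q1}
  B7 = {q3}
p0 ∈ B0, q0 ∈ B5 → different blocks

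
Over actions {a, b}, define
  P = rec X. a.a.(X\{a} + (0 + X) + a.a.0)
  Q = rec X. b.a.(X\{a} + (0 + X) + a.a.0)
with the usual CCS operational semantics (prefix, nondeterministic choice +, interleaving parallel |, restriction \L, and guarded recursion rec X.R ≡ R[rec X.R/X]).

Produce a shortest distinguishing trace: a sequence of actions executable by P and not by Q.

P's transition system — 5 states:
  s0 = rec X. a.a.(X\{a} + (0 + X) + a.a.0) → ··a··> s1
  s1 = a.((rec X. a.a.(X\{a} + (0 + X) + a.a.0))\{a} + (0 + (rec X. a.a.(X\{a} + (0 + X) + a.a.0))) + a.a.0) → ··a··> s2
  s2 = (rec X. a.a.(X\{a} + (0 + X) + a.a.0))\{a} + (0 + (rec X. a.a.(X\{a} + (0 + X) + a.a.0))) + a.a.0 → ··a··> s1, ··a··> s3
  s3 = a.0 → ··a··> s4
  s4 = 0 → (no moves)
Q's transition system — 6 states:
  t0 = rec X. b.a.(X\{a} + (0 + X) + a.a.0) → ··b··> t1
  t1 = a.((rec X. b.a.(X\{a} + (0 + X) + a.a.0))\{a} + (0 + (rec X. b.a.(X\{a} + (0 + X) + a.a.0))) + a.a.0) → ··a··> t2
  t2 = (rec X. b.a.(X\{a} + (0 + X) + a.a.0))\{a} + (0 + (rec X. b.a.(X\{a} + (0 + X) + a.a.0))) + a.a.0 → ··a··> t3, ··b··> t1, ··b··> t4
  t3 = a.0 → ··a··> t5
  t4 = (a.((rec X. b.a.(X\{a} + (0 + X) + a.a.0))\{a} + (0 + (rec X. b.a.(X\{a} + (0 + X) + a.a.0))) + a.a.0))\{a} → (no moves)
  t5 = 0 → (no moves)
Executing a from P (initial set {s0}):
  after a @ step 1: {s1}
  P completes σ.
Executing a from Q (initial set {t0}):
  after a @ step 1: ∅  — Q cannot continue

a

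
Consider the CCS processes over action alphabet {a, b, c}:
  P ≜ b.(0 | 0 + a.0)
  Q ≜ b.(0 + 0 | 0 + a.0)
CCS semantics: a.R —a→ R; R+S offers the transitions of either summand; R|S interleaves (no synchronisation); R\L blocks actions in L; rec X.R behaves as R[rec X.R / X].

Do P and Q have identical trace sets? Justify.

Reachable graph of P (3 states):
  p0 = b.(0 | 0 + a.0) :: --b--▸ p1
  p1 = 0 | 0 + a.0 :: --a--▸ p2
  p2 = 0 :: ·
Reachable graph of Q (3 states):
  q0 = b.(0 + 0 | 0 + a.0) :: --b--▸ q1
  q1 = 0 + 0 | 0 + a.0 :: --a--▸ q2
  q2 = 0 :: ·
Coarsest stable partition (strong bisimilarity classes):
  B0 = {p0, q0}
  B1 = {p1, q1}
  B2 = {p2, q2}
p0 ∈ B0, q0 ∈ B0 → same block
Bisimilar ⇒ trace-equivalent.

traces(P) = traces(Q)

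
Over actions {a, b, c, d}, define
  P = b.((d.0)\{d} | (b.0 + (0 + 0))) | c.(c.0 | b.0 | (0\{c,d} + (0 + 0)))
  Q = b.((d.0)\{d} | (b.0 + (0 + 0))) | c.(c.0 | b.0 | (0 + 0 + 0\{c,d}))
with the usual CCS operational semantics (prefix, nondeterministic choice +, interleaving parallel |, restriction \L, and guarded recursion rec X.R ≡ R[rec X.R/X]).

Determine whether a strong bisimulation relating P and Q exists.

P ~ Q

LTS(P): 15 reachable states
  m0 = b.((d.0)\{d} | (b.0 + (0 + 0))) | c.(c.0 | b.0 | (0\{c,d} + (0 + 0))) :: -b-> m1, -c-> m2
  m1 = (d.0)\{d} | (b.0 + (0 + 0)) | c.(c.0 | b.0 | (0\{c,d} + (0 + 0))) :: -b-> m3, -c-> m4
  m2 = b.((d.0)\{d} | (b.0 + (0 + 0))) | (c.0 | b.0 | (0\{c,d} + (0 + 0))) :: -b-> m4, -b-> m5, -c-> m6
  m3 = (d.0)\{d} | 0 | c.(c.0 | b.0 | (0\{c,d} + (0 + 0))) :: -c-> m7
  m4 = (d.0)\{d} | (b.0 + (0 + 0)) | (c.0 | b.0 | (0\{c,d} + (0 + 0))) :: -b-> m7, -b-> m8, -c-> m9
  m5 = b.((d.0)\{d} | (b.0 + (0 + 0))) | (c.0 | 0 | (0\{c,d} + (0 + 0))) :: -b-> m8, -c-> m10
  m6 = b.((d.0)\{d} | (b.0 + (0 + 0))) | (0 | b.0 | (0\{c,d} + (0 + 0))) :: -b-> m10, -b-> m9
  m7 = (d.0)\{d} | 0 | (c.0 | b.0 | (0\{c,d} + (0 + 0))) :: -b-> m11, -c-> m12
  m8 = (d.0)\{d} | (b.0 + (0 + 0)) | (c.0 | 0 | (0\{c,d} + (0 + 0))) :: -b-> m11, -c-> m13
  m9 = (d.0)\{d} | (b.0 + (0 + 0)) | (0 | b.0 | (0\{c,d} + (0 + 0))) :: -b-> m12, -b-> m13
  m10 = b.((d.0)\{d} | (b.0 + (0 + 0))) | (0 | 0 | (0\{c,d} + (0 + 0))) :: -b-> m13
  m11 = (d.0)\{d} | 0 | (c.0 | 0 | (0\{c,d} + (0 + 0))) :: -c-> m14
  m12 = (d.0)\{d} | 0 | (0 | b.0 | (0\{c,d} + (0 + 0))) :: -b-> m14
  m13 = (d.0)\{d} | (b.0 + (0 + 0)) | (0 | 0 | (0\{c,d} + (0 + 0))) :: -b-> m14
  m14 = (d.0)\{d} | 0 | (0 | 0 | (0\{c,d} + (0 + 0))) :: (no moves)
LTS(Q): 15 reachable states
  n0 = b.((d.0)\{d} | (b.0 + (0 + 0))) | c.(c.0 | b.0 | (0 + 0 + 0\{c,d})) :: -b-> n1, -c-> n2
  n1 = (d.0)\{d} | (b.0 + (0 + 0)) | c.(c.0 | b.0 | (0 + 0 + 0\{c,d})) :: -b-> n3, -c-> n4
  n2 = b.((d.0)\{d} | (b.0 + (0 + 0))) | (c.0 | b.0 | (0 + 0 + 0\{c,d})) :: -b-> n4, -b-> n5, -c-> n6
  n3 = (d.0)\{d} | 0 | c.(c.0 | b.0 | (0 + 0 + 0\{c,d})) :: -c-> n7
  n4 = (d.0)\{d} | (b.0 + (0 + 0)) | (c.0 | b.0 | (0 + 0 + 0\{c,d})) :: -b-> n7, -b-> n8, -c-> n9
  n5 = b.((d.0)\{d} | (b.0 + (0 + 0))) | (c.0 | 0 | (0 + 0 + 0\{c,d})) :: -b-> n8, -c-> n10
  n6 = b.((d.0)\{d} | (b.0 + (0 + 0))) | (0 | b.0 | (0 + 0 + 0\{c,d})) :: -b-> n10, -b-> n9
  n7 = (d.0)\{d} | 0 | (c.0 | b.0 | (0 + 0 + 0\{c,d})) :: -b-> n11, -c-> n12
  n8 = (d.0)\{d} | (b.0 + (0 + 0)) | (c.0 | 0 | (0 + 0 + 0\{c,d})) :: -b-> n11, -c-> n13
  n9 = (d.0)\{d} | (b.0 + (0 + 0)) | (0 | b.0 | (0 + 0 + 0\{c,d})) :: -b-> n12, -b-> n13
  n10 = b.((d.0)\{d} | (b.0 + (0 + 0))) | (0 | 0 | (0 + 0 + 0\{c,d})) :: -b-> n13
  n11 = (d.0)\{d} | 0 | (c.0 | 0 | (0 + 0 + 0\{c,d})) :: -c-> n14
  n12 = (d.0)\{d} | 0 | (0 | b.0 | (0 + 0 + 0\{c,d})) :: -b-> n14
  n13 = (d.0)\{d} | (b.0 + (0 + 0)) | (0 | 0 | (0 + 0 + 0\{c,d})) :: -b-> n14
  n14 = (d.0)\{d} | 0 | (0 | 0 | (0 + 0 + 0\{c,d})) :: (no moves)
Partition-refinement fixed point:
  B0 = {m0, n0}
  B1 = {m1, n1}
  B2 = {m4, m5, n4, n5}
  B3 = {m7, m8, n7, n8}
  B4 = {m11, n11}
  B5 = {m14, n14}
  B6 = {m12, m13, n12, n13}
  B7 = {m10, m9, n10, n9}
  B8 = {m3, n3}
  B9 = {m2, n2}
  B10 = {m6, n6}
m0 ∈ B0, n0 ∈ B0 → same block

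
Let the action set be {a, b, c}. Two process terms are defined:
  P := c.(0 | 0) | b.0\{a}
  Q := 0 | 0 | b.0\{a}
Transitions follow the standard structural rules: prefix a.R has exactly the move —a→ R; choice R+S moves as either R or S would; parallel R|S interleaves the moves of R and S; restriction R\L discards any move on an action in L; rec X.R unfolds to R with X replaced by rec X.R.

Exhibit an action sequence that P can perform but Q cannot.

c

P's transition system — 4 states:
  m0 = c.(0 | 0) | b.0\{a} :: --b--▸ m1, --c--▸ m2
  m1 = c.(0 | 0) | 0\{a} :: --c--▸ m3
  m2 = 0 | 0 | b.0\{a} :: --b--▸ m3
  m3 = 0 | 0 | 0\{a} :: stopped
Q's transition system — 2 states:
  n0 = 0 | 0 | b.0\{a} :: --b--▸ n1
  n1 = 0 | 0 | 0\{a} :: stopped
Executing c from P (initial set {m0}):
  after c @ step 1: {m2}
  — P admits the full trace.
Executing c from Q (initial set {n0}):
  after c @ step 1: ∅  — Q cannot continue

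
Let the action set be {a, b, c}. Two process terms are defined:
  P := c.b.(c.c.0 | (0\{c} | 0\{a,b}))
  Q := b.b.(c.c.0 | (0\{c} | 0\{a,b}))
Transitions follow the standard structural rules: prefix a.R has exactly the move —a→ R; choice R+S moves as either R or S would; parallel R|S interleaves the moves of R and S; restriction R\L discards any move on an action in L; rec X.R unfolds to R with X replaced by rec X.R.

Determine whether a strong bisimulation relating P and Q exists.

Reachable graph of P (5 states):
  s0 = c.b.(c.c.0 | (0\{c} | 0\{a,b})) ⊢ =c=> s1
  s1 = b.(c.c.0 | (0\{c} | 0\{a,b})) ⊢ =b=> s2
  s2 = c.c.0 | (0\{c} | 0\{a,b}) ⊢ =c=> s3
  s3 = c.0 | (0\{c} | 0\{a,b}) ⊢ =c=> s4
  s4 = 0 | (0\{c} | 0\{a,b}) ⊢ deadlocked
Reachable graph of Q (5 states):
  t0 = b.b.(c.c.0 | (0\{c} | 0\{a,b})) ⊢ =b=> t1
  t1 = b.(c.c.0 | (0\{c} | 0\{a,b})) ⊢ =b=> t2
  t2 = c.c.0 | (0\{c} | 0\{a,b}) ⊢ =c=> t3
  t3 = c.0 | (0\{c} | 0\{a,b}) ⊢ =c=> t4
  t4 = 0 | (0\{c} | 0\{a,b}) ⊢ deadlocked
Coarsest stable partition (strong bisimilarity classes):
  B0 = {s0}
  B1 = {s1, t1}
  B2 = {s2, t2}
  B3 = {s3, t3}
  B4 = {s4, t4}
  B5 = {t0}
s0 ∈ B0, t0 ∈ B5 → different blocks

NO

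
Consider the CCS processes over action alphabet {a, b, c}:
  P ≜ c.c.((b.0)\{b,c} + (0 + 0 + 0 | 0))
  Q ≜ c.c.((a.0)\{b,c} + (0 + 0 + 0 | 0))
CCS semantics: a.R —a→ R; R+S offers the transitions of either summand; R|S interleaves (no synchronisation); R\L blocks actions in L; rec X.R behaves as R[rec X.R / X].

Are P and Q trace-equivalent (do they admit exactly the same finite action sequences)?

traces(P) ≠ traces(Q) — witness ⟨cca⟩

P's transition system — 3 states:
  s0 = c.c.((b.0)\{b,c} + (0 + 0 + 0 | 0)) has moves --c--▸ s1
  s1 = c.((b.0)\{b,c} + (0 + 0 + 0 | 0)) has moves --c--▸ s2
  s2 = (b.0)\{b,c} + (0 + 0 + 0 | 0) has moves ·
Q's transition system — 4 states:
  t0 = c.c.((a.0)\{b,c} + (0 + 0 + 0 | 0)) has moves --c--▸ t1
  t1 = c.((a.0)\{b,c} + (0 + 0 + 0 | 0)) has moves --c--▸ t2
  t2 = (a.0)\{b,c} + (0 + 0 + 0 | 0) has moves --a--▸ t3
  t3 = 0\{b,c} has moves ·
Trace ⟨cca⟩ through Q, begin at {t0}:
  step 1 (c): {t1}
  step 2 (c): {t2}
  step 3 (a): {t3}
  — Q admits the full trace.
Trace ⟨cca⟩ through P, begin at {s0}:
  step 1 (c): {s1}
  step 2 (c): {s2}
  step 3 (a): ∅  — P cannot continue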